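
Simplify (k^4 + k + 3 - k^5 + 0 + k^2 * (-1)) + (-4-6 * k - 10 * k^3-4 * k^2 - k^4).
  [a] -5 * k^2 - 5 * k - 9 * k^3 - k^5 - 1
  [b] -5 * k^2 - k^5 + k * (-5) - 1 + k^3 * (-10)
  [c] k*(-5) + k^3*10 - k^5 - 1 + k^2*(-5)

Adding the polynomials and combining like terms:
(k^4 + k + 3 - k^5 + 0 + k^2*(-1)) + (-4 - 6*k - 10*k^3 - 4*k^2 - k^4)
= -5 * k^2 - k^5 + k * (-5) - 1 + k^3 * (-10)
b) -5 * k^2 - k^5 + k * (-5) - 1 + k^3 * (-10)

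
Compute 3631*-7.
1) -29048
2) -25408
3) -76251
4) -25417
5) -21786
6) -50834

3631 * -7 = -25417
4) -25417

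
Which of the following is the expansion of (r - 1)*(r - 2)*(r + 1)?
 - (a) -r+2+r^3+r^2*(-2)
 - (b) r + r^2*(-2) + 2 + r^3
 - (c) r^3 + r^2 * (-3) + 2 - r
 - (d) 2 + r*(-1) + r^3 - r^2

Expanding (r - 1)*(r - 2)*(r + 1):
= -r+2+r^3+r^2*(-2)
a) -r+2+r^3+r^2*(-2)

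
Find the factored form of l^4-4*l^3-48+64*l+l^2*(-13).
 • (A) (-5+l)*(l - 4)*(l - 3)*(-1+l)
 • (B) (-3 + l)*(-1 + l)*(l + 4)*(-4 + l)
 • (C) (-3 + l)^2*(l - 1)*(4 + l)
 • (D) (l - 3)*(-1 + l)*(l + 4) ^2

We need to factor l^4-4*l^3-48+64*l+l^2*(-13).
The factored form is (-3 + l)*(-1 + l)*(l + 4)*(-4 + l).
B) (-3 + l)*(-1 + l)*(l + 4)*(-4 + l)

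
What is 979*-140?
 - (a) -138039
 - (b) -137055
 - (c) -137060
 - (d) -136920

979 * -140 = -137060
c) -137060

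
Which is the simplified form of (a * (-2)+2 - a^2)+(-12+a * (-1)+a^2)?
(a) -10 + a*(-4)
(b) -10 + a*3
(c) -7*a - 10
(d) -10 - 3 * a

Adding the polynomials and combining like terms:
(a*(-2) + 2 - a^2) + (-12 + a*(-1) + a^2)
= -10 - 3 * a
d) -10 - 3 * a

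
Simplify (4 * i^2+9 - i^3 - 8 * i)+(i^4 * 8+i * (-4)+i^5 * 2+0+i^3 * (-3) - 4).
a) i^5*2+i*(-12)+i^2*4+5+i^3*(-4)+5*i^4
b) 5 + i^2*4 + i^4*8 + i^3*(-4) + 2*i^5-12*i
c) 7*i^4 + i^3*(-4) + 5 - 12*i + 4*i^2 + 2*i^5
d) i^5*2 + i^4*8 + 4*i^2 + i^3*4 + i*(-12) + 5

Adding the polynomials and combining like terms:
(4*i^2 + 9 - i^3 - 8*i) + (i^4*8 + i*(-4) + i^5*2 + 0 + i^3*(-3) - 4)
= 5 + i^2*4 + i^4*8 + i^3*(-4) + 2*i^5-12*i
b) 5 + i^2*4 + i^4*8 + i^3*(-4) + 2*i^5-12*i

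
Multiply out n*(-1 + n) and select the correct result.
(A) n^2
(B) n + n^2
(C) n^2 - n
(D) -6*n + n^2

Expanding n*(-1 + n):
= n^2 - n
C) n^2 - n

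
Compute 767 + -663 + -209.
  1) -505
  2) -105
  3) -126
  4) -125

First: 767 + -663 = 104
Then: 104 + -209 = -105
2) -105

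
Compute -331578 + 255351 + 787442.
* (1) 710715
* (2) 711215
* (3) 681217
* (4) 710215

First: -331578 + 255351 = -76227
Then: -76227 + 787442 = 711215
2) 711215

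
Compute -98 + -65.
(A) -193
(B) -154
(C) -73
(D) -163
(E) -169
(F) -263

-98 + -65 = -163
D) -163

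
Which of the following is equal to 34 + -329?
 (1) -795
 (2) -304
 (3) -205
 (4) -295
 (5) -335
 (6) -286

34 + -329 = -295
4) -295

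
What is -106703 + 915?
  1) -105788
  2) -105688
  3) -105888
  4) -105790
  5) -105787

-106703 + 915 = -105788
1) -105788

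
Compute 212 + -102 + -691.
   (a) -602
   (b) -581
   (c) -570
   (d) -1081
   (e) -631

First: 212 + -102 = 110
Then: 110 + -691 = -581
b) -581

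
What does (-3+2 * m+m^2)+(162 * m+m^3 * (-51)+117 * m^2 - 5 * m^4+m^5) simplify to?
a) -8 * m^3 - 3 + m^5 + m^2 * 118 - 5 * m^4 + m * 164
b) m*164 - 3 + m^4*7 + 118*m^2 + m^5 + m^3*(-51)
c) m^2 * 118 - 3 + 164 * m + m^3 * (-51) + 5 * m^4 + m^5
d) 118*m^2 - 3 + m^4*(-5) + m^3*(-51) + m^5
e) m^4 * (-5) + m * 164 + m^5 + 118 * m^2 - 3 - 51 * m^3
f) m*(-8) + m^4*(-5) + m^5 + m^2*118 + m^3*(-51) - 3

Adding the polynomials and combining like terms:
(-3 + 2*m + m^2) + (162*m + m^3*(-51) + 117*m^2 - 5*m^4 + m^5)
= m^4 * (-5) + m * 164 + m^5 + 118 * m^2 - 3 - 51 * m^3
e) m^4 * (-5) + m * 164 + m^5 + 118 * m^2 - 3 - 51 * m^3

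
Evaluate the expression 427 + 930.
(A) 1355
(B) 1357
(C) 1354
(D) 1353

427 + 930 = 1357
B) 1357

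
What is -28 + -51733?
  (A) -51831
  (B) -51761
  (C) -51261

-28 + -51733 = -51761
B) -51761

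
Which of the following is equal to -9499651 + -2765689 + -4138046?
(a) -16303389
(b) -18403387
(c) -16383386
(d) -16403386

First: -9499651 + -2765689 = -12265340
Then: -12265340 + -4138046 = -16403386
d) -16403386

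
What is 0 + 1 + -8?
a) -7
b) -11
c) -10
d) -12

First: 0 + 1 = 1
Then: 1 + -8 = -7
a) -7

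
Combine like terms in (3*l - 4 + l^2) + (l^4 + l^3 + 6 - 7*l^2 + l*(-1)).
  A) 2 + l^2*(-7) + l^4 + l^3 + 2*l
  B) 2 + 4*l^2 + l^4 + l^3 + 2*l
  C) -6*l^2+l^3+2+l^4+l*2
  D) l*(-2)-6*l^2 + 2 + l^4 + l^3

Adding the polynomials and combining like terms:
(3*l - 4 + l^2) + (l^4 + l^3 + 6 - 7*l^2 + l*(-1))
= -6*l^2+l^3+2+l^4+l*2
C) -6*l^2+l^3+2+l^4+l*2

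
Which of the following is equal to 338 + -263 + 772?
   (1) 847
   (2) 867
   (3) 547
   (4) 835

First: 338 + -263 = 75
Then: 75 + 772 = 847
1) 847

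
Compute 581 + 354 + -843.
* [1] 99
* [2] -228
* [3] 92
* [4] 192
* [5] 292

First: 581 + 354 = 935
Then: 935 + -843 = 92
3) 92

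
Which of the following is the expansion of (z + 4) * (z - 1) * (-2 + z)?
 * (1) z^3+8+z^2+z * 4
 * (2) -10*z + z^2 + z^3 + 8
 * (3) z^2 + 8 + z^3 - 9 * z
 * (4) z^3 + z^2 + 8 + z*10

Expanding (z + 4) * (z - 1) * (-2 + z):
= -10*z + z^2 + z^3 + 8
2) -10*z + z^2 + z^3 + 8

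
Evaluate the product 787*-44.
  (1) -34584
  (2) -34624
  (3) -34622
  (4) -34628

787 * -44 = -34628
4) -34628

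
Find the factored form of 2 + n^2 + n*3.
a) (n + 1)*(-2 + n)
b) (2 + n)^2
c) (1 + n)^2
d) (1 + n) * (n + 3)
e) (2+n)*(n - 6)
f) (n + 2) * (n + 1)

We need to factor 2 + n^2 + n*3.
The factored form is (n + 2) * (n + 1).
f) (n + 2) * (n + 1)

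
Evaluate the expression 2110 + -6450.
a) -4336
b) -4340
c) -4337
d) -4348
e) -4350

2110 + -6450 = -4340
b) -4340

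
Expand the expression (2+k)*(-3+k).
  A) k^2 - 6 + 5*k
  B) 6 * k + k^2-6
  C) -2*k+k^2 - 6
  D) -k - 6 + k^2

Expanding (2+k)*(-3+k):
= -k - 6 + k^2
D) -k - 6 + k^2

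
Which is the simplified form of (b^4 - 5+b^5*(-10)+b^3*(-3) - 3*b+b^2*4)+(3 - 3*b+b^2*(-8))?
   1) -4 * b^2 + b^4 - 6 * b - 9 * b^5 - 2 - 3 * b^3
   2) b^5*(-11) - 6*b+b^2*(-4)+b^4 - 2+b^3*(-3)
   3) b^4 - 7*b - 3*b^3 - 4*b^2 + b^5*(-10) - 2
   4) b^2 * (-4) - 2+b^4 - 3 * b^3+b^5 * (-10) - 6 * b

Adding the polynomials and combining like terms:
(b^4 - 5 + b^5*(-10) + b^3*(-3) - 3*b + b^2*4) + (3 - 3*b + b^2*(-8))
= b^2 * (-4) - 2+b^4 - 3 * b^3+b^5 * (-10) - 6 * b
4) b^2 * (-4) - 2+b^4 - 3 * b^3+b^5 * (-10) - 6 * b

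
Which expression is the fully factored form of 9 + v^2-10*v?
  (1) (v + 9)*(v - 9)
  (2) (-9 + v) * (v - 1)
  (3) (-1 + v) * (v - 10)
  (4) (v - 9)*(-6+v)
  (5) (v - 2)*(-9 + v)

We need to factor 9 + v^2-10*v.
The factored form is (-9 + v) * (v - 1).
2) (-9 + v) * (v - 1)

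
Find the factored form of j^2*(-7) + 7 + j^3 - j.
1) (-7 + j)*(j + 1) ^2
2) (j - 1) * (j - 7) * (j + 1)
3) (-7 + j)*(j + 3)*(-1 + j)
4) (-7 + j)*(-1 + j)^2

We need to factor j^2*(-7) + 7 + j^3 - j.
The factored form is (j - 1) * (j - 7) * (j + 1).
2) (j - 1) * (j - 7) * (j + 1)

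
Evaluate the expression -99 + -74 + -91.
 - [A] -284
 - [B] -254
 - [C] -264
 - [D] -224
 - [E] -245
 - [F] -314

First: -99 + -74 = -173
Then: -173 + -91 = -264
C) -264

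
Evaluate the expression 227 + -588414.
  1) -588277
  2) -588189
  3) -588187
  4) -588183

227 + -588414 = -588187
3) -588187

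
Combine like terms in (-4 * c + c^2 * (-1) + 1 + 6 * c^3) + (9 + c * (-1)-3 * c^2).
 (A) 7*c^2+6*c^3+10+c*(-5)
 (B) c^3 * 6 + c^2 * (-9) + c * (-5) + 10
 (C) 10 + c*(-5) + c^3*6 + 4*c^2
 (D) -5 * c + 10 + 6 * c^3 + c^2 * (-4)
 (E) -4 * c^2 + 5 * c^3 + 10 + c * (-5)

Adding the polynomials and combining like terms:
(-4*c + c^2*(-1) + 1 + 6*c^3) + (9 + c*(-1) - 3*c^2)
= -5 * c + 10 + 6 * c^3 + c^2 * (-4)
D) -5 * c + 10 + 6 * c^3 + c^2 * (-4)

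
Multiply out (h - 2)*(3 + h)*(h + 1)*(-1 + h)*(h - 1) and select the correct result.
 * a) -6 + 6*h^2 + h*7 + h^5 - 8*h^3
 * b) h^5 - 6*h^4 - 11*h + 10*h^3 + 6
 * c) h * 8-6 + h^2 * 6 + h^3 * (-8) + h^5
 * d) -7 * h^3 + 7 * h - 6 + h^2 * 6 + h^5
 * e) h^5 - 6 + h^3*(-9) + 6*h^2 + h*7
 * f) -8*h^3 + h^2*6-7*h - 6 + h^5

Expanding (h - 2)*(3 + h)*(h + 1)*(-1 + h)*(h - 1):
= -6 + 6*h^2 + h*7 + h^5 - 8*h^3
a) -6 + 6*h^2 + h*7 + h^5 - 8*h^3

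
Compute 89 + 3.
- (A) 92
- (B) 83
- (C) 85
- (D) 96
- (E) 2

89 + 3 = 92
A) 92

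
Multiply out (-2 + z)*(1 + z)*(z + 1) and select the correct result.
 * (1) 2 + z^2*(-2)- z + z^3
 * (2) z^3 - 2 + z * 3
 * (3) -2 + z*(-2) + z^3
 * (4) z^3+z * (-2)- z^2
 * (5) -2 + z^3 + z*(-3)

Expanding (-2 + z)*(1 + z)*(z + 1):
= -2 + z^3 + z*(-3)
5) -2 + z^3 + z*(-3)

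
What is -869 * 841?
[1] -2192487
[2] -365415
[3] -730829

-869 * 841 = -730829
3) -730829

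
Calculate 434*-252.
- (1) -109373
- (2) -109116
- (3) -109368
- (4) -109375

434 * -252 = -109368
3) -109368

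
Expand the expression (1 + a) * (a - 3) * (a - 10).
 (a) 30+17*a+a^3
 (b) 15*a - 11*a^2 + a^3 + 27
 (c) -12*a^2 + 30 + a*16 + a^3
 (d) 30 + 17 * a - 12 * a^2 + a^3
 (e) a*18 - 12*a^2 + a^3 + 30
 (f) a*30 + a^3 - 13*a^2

Expanding (1 + a) * (a - 3) * (a - 10):
= 30 + 17 * a - 12 * a^2 + a^3
d) 30 + 17 * a - 12 * a^2 + a^3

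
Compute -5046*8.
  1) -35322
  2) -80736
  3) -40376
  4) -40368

-5046 * 8 = -40368
4) -40368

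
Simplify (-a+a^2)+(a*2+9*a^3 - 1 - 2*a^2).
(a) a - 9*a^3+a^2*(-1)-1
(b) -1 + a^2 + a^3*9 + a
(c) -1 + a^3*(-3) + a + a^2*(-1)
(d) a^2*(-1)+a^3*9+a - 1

Adding the polynomials and combining like terms:
(-a + a^2) + (a*2 + 9*a^3 - 1 - 2*a^2)
= a^2*(-1)+a^3*9+a - 1
d) a^2*(-1)+a^3*9+a - 1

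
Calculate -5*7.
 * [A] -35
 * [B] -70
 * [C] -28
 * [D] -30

-5 * 7 = -35
A) -35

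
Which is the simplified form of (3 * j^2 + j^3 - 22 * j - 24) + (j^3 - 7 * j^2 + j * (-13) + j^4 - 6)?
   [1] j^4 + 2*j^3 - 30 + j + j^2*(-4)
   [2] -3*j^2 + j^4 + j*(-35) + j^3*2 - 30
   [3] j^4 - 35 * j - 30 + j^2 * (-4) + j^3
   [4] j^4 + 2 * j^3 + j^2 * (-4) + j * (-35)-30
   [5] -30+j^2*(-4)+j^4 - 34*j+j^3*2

Adding the polynomials and combining like terms:
(3*j^2 + j^3 - 22*j - 24) + (j^3 - 7*j^2 + j*(-13) + j^4 - 6)
= j^4 + 2 * j^3 + j^2 * (-4) + j * (-35)-30
4) j^4 + 2 * j^3 + j^2 * (-4) + j * (-35)-30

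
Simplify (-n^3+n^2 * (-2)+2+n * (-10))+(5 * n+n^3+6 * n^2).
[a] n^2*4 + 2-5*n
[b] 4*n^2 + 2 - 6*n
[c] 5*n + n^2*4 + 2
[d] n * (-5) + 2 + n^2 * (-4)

Adding the polynomials and combining like terms:
(-n^3 + n^2*(-2) + 2 + n*(-10)) + (5*n + n^3 + 6*n^2)
= n^2*4 + 2-5*n
a) n^2*4 + 2-5*n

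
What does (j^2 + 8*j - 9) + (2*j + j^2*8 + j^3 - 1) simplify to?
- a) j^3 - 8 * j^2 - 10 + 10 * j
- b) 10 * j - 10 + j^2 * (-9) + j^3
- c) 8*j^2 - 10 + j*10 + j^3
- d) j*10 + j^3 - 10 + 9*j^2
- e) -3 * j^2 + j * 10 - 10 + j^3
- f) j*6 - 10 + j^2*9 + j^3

Adding the polynomials and combining like terms:
(j^2 + 8*j - 9) + (2*j + j^2*8 + j^3 - 1)
= j*10 + j^3 - 10 + 9*j^2
d) j*10 + j^3 - 10 + 9*j^2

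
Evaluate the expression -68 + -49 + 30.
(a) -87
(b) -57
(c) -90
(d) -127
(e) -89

First: -68 + -49 = -117
Then: -117 + 30 = -87
a) -87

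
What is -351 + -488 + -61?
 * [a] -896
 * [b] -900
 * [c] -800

First: -351 + -488 = -839
Then: -839 + -61 = -900
b) -900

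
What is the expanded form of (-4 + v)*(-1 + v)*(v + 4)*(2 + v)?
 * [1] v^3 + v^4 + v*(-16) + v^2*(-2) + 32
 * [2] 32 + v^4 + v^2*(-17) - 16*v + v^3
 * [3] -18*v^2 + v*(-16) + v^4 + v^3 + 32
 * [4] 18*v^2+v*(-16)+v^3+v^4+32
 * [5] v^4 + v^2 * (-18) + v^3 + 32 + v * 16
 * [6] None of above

Expanding (-4 + v)*(-1 + v)*(v + 4)*(2 + v):
= -18*v^2 + v*(-16) + v^4 + v^3 + 32
3) -18*v^2 + v*(-16) + v^4 + v^3 + 32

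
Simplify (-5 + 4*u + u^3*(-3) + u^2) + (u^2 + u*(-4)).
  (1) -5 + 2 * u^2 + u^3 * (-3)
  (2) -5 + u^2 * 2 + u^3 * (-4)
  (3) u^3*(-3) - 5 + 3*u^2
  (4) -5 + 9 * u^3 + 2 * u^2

Adding the polynomials and combining like terms:
(-5 + 4*u + u^3*(-3) + u^2) + (u^2 + u*(-4))
= -5 + 2 * u^2 + u^3 * (-3)
1) -5 + 2 * u^2 + u^3 * (-3)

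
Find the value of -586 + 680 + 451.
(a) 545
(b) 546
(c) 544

First: -586 + 680 = 94
Then: 94 + 451 = 545
a) 545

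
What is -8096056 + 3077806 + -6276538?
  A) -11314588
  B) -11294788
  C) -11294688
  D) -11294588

First: -8096056 + 3077806 = -5018250
Then: -5018250 + -6276538 = -11294788
B) -11294788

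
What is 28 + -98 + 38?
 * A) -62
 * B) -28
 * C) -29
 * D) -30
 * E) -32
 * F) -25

First: 28 + -98 = -70
Then: -70 + 38 = -32
E) -32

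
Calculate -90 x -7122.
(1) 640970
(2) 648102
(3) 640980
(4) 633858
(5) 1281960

-90 * -7122 = 640980
3) 640980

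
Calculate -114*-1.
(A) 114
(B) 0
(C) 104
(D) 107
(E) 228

-114 * -1 = 114
A) 114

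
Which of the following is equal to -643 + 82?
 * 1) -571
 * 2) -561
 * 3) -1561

-643 + 82 = -561
2) -561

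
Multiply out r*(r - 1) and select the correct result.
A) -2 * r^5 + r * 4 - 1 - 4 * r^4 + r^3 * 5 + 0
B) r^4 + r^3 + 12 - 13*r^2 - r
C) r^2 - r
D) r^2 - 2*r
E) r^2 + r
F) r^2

Expanding r*(r - 1):
= r^2 - r
C) r^2 - r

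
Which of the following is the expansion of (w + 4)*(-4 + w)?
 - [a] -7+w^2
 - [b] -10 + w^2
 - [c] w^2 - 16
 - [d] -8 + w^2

Expanding (w + 4)*(-4 + w):
= w^2 - 16
c) w^2 - 16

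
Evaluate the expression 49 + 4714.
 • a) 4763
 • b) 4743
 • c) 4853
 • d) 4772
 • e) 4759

49 + 4714 = 4763
a) 4763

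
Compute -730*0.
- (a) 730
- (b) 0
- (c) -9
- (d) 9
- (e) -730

-730 * 0 = 0
b) 0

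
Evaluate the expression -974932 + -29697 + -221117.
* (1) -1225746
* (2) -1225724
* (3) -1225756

First: -974932 + -29697 = -1004629
Then: -1004629 + -221117 = -1225746
1) -1225746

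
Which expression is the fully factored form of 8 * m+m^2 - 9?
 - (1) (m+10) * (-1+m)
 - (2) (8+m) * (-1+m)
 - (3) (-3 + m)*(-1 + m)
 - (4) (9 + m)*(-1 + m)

We need to factor 8 * m+m^2 - 9.
The factored form is (9 + m)*(-1 + m).
4) (9 + m)*(-1 + m)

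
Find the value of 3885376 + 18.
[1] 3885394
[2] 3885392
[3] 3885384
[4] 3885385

3885376 + 18 = 3885394
1) 3885394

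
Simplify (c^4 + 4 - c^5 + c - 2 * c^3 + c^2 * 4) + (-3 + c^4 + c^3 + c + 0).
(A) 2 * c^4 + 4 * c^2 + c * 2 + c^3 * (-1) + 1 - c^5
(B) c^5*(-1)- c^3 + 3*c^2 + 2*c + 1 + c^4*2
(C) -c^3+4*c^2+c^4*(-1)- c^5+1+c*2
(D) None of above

Adding the polynomials and combining like terms:
(c^4 + 4 - c^5 + c - 2*c^3 + c^2*4) + (-3 + c^4 + c^3 + c + 0)
= 2 * c^4 + 4 * c^2 + c * 2 + c^3 * (-1) + 1 - c^5
A) 2 * c^4 + 4 * c^2 + c * 2 + c^3 * (-1) + 1 - c^5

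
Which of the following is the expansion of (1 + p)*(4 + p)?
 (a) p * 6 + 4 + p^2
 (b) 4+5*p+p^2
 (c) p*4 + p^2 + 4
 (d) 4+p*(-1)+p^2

Expanding (1 + p)*(4 + p):
= 4+5*p+p^2
b) 4+5*p+p^2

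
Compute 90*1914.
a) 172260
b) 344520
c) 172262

90 * 1914 = 172260
a) 172260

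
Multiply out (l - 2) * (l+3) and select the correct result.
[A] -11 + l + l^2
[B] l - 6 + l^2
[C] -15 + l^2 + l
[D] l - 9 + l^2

Expanding (l - 2) * (l+3):
= l - 6 + l^2
B) l - 6 + l^2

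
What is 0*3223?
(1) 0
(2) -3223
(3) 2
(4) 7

0 * 3223 = 0
1) 0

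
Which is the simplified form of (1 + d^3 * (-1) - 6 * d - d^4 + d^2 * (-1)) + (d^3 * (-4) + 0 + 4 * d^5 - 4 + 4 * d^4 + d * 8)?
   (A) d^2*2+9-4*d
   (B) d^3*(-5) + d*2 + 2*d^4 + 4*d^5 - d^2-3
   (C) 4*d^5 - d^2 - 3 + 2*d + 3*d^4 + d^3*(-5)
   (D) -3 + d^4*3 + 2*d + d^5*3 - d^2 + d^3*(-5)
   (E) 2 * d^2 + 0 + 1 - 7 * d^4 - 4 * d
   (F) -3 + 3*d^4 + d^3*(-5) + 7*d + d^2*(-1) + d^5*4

Adding the polynomials and combining like terms:
(1 + d^3*(-1) - 6*d - d^4 + d^2*(-1)) + (d^3*(-4) + 0 + 4*d^5 - 4 + 4*d^4 + d*8)
= 4*d^5 - d^2 - 3 + 2*d + 3*d^4 + d^3*(-5)
C) 4*d^5 - d^2 - 3 + 2*d + 3*d^4 + d^3*(-5)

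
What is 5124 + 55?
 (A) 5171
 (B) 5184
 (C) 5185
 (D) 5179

5124 + 55 = 5179
D) 5179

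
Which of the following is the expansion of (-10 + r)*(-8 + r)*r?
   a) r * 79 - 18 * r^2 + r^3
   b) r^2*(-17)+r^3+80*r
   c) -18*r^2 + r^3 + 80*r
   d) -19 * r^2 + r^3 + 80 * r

Expanding (-10 + r)*(-8 + r)*r:
= -18*r^2 + r^3 + 80*r
c) -18*r^2 + r^3 + 80*r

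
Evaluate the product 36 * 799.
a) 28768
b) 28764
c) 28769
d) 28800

36 * 799 = 28764
b) 28764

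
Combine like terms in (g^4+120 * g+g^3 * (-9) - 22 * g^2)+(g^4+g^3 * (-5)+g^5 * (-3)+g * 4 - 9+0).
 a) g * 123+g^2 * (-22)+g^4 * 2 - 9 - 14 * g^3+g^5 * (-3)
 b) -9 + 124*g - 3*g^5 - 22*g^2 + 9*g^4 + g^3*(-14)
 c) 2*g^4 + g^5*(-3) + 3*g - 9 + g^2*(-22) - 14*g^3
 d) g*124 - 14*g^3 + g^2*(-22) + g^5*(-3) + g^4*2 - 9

Adding the polynomials and combining like terms:
(g^4 + 120*g + g^3*(-9) - 22*g^2) + (g^4 + g^3*(-5) + g^5*(-3) + g*4 - 9 + 0)
= g*124 - 14*g^3 + g^2*(-22) + g^5*(-3) + g^4*2 - 9
d) g*124 - 14*g^3 + g^2*(-22) + g^5*(-3) + g^4*2 - 9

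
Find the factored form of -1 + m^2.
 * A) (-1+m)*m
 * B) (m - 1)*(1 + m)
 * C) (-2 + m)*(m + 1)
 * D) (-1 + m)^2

We need to factor -1 + m^2.
The factored form is (m - 1)*(1 + m).
B) (m - 1)*(1 + m)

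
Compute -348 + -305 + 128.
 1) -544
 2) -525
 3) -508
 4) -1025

First: -348 + -305 = -653
Then: -653 + 128 = -525
2) -525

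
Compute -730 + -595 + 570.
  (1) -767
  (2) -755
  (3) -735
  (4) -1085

First: -730 + -595 = -1325
Then: -1325 + 570 = -755
2) -755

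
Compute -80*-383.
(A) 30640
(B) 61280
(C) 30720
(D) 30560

-80 * -383 = 30640
A) 30640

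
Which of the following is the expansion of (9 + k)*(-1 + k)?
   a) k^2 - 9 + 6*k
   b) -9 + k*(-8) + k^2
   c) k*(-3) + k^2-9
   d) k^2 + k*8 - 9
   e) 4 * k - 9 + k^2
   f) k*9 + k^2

Expanding (9 + k)*(-1 + k):
= k^2 + k*8 - 9
d) k^2 + k*8 - 9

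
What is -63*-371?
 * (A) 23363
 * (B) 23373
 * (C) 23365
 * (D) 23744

-63 * -371 = 23373
B) 23373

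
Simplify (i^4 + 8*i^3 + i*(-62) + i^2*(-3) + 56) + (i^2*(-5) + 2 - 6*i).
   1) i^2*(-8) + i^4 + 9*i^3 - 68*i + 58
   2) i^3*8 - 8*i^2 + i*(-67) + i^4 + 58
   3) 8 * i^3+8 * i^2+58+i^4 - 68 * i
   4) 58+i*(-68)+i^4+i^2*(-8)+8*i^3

Adding the polynomials and combining like terms:
(i^4 + 8*i^3 + i*(-62) + i^2*(-3) + 56) + (i^2*(-5) + 2 - 6*i)
= 58+i*(-68)+i^4+i^2*(-8)+8*i^3
4) 58+i*(-68)+i^4+i^2*(-8)+8*i^3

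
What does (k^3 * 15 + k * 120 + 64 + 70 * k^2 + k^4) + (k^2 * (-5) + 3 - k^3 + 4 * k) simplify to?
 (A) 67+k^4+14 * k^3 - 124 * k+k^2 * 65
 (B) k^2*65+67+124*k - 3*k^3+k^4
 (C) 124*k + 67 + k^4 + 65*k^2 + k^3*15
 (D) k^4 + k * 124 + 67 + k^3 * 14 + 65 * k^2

Adding the polynomials and combining like terms:
(k^3*15 + k*120 + 64 + 70*k^2 + k^4) + (k^2*(-5) + 3 - k^3 + 4*k)
= k^4 + k * 124 + 67 + k^3 * 14 + 65 * k^2
D) k^4 + k * 124 + 67 + k^3 * 14 + 65 * k^2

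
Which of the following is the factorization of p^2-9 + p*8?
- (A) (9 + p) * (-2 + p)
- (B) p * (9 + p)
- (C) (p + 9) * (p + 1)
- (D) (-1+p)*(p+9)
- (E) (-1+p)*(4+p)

We need to factor p^2-9 + p*8.
The factored form is (-1+p)*(p+9).
D) (-1+p)*(p+9)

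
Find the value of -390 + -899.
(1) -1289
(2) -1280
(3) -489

-390 + -899 = -1289
1) -1289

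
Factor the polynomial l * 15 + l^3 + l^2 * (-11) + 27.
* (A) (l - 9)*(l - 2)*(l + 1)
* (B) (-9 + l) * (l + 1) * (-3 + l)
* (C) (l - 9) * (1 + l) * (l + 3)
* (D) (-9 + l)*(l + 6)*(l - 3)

We need to factor l * 15 + l^3 + l^2 * (-11) + 27.
The factored form is (-9 + l) * (l + 1) * (-3 + l).
B) (-9 + l) * (l + 1) * (-3 + l)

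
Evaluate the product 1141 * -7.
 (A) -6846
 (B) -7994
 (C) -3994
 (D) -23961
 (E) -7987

1141 * -7 = -7987
E) -7987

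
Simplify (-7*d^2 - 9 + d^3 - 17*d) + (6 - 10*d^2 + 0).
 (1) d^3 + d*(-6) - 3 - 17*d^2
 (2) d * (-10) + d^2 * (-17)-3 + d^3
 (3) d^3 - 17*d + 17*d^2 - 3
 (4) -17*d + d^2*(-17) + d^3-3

Adding the polynomials and combining like terms:
(-7*d^2 - 9 + d^3 - 17*d) + (6 - 10*d^2 + 0)
= -17*d + d^2*(-17) + d^3-3
4) -17*d + d^2*(-17) + d^3-3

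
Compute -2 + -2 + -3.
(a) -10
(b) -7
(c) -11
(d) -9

First: -2 + -2 = -4
Then: -4 + -3 = -7
b) -7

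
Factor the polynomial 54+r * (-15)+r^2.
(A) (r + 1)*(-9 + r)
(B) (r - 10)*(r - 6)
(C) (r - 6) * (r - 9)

We need to factor 54+r * (-15)+r^2.
The factored form is (r - 6) * (r - 9).
C) (r - 6) * (r - 9)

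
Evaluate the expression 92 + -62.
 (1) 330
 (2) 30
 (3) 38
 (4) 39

92 + -62 = 30
2) 30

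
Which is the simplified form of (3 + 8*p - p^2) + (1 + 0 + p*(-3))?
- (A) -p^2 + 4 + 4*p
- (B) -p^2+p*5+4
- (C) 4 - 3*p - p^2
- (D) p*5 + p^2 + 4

Adding the polynomials and combining like terms:
(3 + 8*p - p^2) + (1 + 0 + p*(-3))
= -p^2+p*5+4
B) -p^2+p*5+4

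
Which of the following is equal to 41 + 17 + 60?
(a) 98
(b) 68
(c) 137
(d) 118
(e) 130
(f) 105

First: 41 + 17 = 58
Then: 58 + 60 = 118
d) 118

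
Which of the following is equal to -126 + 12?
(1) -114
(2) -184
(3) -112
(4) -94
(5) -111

-126 + 12 = -114
1) -114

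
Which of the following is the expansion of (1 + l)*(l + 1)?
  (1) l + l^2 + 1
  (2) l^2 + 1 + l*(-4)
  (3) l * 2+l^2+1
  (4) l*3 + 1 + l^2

Expanding (1 + l)*(l + 1):
= l * 2+l^2+1
3) l * 2+l^2+1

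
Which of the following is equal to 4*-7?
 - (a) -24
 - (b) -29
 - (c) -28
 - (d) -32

4 * -7 = -28
c) -28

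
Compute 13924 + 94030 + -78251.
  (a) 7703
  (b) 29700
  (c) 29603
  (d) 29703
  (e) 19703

First: 13924 + 94030 = 107954
Then: 107954 + -78251 = 29703
d) 29703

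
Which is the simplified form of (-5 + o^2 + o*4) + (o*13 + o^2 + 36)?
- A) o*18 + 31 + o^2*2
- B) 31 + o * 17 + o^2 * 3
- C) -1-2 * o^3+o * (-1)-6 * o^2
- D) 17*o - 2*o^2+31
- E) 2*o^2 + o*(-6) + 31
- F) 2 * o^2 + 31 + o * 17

Adding the polynomials and combining like terms:
(-5 + o^2 + o*4) + (o*13 + o^2 + 36)
= 2 * o^2 + 31 + o * 17
F) 2 * o^2 + 31 + o * 17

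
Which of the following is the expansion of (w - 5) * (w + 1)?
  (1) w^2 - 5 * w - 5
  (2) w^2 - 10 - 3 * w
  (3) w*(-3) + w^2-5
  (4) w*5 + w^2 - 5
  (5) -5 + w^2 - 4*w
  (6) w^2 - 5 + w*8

Expanding (w - 5) * (w + 1):
= -5 + w^2 - 4*w
5) -5 + w^2 - 4*w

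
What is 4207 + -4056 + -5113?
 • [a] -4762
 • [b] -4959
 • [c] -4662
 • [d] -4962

First: 4207 + -4056 = 151
Then: 151 + -5113 = -4962
d) -4962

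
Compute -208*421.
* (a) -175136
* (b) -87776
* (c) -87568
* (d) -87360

-208 * 421 = -87568
c) -87568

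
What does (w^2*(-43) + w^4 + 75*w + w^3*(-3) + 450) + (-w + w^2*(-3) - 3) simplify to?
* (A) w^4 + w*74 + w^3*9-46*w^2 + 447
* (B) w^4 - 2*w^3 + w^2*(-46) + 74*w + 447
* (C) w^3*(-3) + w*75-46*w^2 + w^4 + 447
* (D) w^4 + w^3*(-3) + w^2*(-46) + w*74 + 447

Adding the polynomials and combining like terms:
(w^2*(-43) + w^4 + 75*w + w^3*(-3) + 450) + (-w + w^2*(-3) - 3)
= w^4 + w^3*(-3) + w^2*(-46) + w*74 + 447
D) w^4 + w^3*(-3) + w^2*(-46) + w*74 + 447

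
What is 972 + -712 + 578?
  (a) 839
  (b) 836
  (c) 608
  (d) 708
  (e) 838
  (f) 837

First: 972 + -712 = 260
Then: 260 + 578 = 838
e) 838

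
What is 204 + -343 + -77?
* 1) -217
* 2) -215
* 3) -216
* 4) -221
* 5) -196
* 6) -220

First: 204 + -343 = -139
Then: -139 + -77 = -216
3) -216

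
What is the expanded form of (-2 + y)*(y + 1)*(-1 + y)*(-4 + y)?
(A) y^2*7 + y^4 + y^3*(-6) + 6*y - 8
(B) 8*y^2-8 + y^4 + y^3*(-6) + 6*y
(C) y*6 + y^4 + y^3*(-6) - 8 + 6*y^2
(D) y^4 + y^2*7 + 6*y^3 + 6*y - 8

Expanding (-2 + y)*(y + 1)*(-1 + y)*(-4 + y):
= y^2*7 + y^4 + y^3*(-6) + 6*y - 8
A) y^2*7 + y^4 + y^3*(-6) + 6*y - 8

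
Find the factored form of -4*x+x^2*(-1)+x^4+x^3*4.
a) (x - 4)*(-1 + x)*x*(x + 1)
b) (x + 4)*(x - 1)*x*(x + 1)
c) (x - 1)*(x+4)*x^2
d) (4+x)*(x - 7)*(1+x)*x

We need to factor -4*x+x^2*(-1)+x^4+x^3*4.
The factored form is (x + 4)*(x - 1)*x*(x + 1).
b) (x + 4)*(x - 1)*x*(x + 1)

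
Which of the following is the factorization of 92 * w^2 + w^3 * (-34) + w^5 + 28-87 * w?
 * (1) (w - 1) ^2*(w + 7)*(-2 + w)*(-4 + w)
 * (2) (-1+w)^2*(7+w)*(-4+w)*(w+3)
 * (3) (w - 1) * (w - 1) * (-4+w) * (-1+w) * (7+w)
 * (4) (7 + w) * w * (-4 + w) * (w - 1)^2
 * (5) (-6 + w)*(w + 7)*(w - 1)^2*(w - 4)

We need to factor 92 * w^2 + w^3 * (-34) + w^5 + 28-87 * w.
The factored form is (w - 1) * (w - 1) * (-4+w) * (-1+w) * (7+w).
3) (w - 1) * (w - 1) * (-4+w) * (-1+w) * (7+w)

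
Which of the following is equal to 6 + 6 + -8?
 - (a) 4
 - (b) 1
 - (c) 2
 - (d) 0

First: 6 + 6 = 12
Then: 12 + -8 = 4
a) 4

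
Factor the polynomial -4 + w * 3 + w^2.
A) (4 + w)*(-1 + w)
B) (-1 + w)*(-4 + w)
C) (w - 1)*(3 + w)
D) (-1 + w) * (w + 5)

We need to factor -4 + w * 3 + w^2.
The factored form is (4 + w)*(-1 + w).
A) (4 + w)*(-1 + w)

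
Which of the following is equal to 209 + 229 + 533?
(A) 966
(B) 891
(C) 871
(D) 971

First: 209 + 229 = 438
Then: 438 + 533 = 971
D) 971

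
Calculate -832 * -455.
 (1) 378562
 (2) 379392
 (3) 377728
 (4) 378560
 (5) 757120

-832 * -455 = 378560
4) 378560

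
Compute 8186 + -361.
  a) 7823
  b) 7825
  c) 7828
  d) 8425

8186 + -361 = 7825
b) 7825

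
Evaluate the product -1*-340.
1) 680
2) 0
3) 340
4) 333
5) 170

-1 * -340 = 340
3) 340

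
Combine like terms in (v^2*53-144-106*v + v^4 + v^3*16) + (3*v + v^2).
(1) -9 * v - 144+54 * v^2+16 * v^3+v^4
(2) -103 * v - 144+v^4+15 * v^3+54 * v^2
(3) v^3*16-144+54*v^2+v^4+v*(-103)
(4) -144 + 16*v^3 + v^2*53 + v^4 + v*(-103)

Adding the polynomials and combining like terms:
(v^2*53 - 144 - 106*v + v^4 + v^3*16) + (3*v + v^2)
= v^3*16-144+54*v^2+v^4+v*(-103)
3) v^3*16-144+54*v^2+v^4+v*(-103)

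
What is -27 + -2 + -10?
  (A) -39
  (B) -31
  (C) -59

First: -27 + -2 = -29
Then: -29 + -10 = -39
A) -39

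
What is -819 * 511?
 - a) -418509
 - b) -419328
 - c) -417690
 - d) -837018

-819 * 511 = -418509
a) -418509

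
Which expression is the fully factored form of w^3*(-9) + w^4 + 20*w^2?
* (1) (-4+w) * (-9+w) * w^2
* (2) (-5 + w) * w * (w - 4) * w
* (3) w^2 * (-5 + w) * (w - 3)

We need to factor w^3*(-9) + w^4 + 20*w^2.
The factored form is (-5 + w) * w * (w - 4) * w.
2) (-5 + w) * w * (w - 4) * w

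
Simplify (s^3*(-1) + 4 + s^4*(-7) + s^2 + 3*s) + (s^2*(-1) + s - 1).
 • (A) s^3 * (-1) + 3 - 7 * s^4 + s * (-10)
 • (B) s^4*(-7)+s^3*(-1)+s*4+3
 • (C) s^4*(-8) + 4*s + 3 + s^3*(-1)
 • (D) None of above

Adding the polynomials and combining like terms:
(s^3*(-1) + 4 + s^4*(-7) + s^2 + 3*s) + (s^2*(-1) + s - 1)
= s^4*(-7)+s^3*(-1)+s*4+3
B) s^4*(-7)+s^3*(-1)+s*4+3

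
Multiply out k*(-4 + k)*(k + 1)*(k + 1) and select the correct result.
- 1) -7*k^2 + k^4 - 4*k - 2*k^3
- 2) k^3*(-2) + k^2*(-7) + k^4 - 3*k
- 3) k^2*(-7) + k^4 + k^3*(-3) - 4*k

Expanding k*(-4 + k)*(k + 1)*(k + 1):
= -7*k^2 + k^4 - 4*k - 2*k^3
1) -7*k^2 + k^4 - 4*k - 2*k^3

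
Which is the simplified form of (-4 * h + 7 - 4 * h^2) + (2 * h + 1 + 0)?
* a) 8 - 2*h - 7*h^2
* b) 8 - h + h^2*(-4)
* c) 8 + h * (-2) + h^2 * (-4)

Adding the polynomials and combining like terms:
(-4*h + 7 - 4*h^2) + (2*h + 1 + 0)
= 8 + h * (-2) + h^2 * (-4)
c) 8 + h * (-2) + h^2 * (-4)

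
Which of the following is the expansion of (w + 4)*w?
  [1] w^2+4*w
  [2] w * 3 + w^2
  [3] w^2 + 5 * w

Expanding (w + 4)*w:
= w^2+4*w
1) w^2+4*w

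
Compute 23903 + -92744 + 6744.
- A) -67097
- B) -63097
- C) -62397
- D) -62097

First: 23903 + -92744 = -68841
Then: -68841 + 6744 = -62097
D) -62097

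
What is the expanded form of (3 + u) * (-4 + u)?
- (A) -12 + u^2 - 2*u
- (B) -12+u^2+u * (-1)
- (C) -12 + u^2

Expanding (3 + u) * (-4 + u):
= -12+u^2+u * (-1)
B) -12+u^2+u * (-1)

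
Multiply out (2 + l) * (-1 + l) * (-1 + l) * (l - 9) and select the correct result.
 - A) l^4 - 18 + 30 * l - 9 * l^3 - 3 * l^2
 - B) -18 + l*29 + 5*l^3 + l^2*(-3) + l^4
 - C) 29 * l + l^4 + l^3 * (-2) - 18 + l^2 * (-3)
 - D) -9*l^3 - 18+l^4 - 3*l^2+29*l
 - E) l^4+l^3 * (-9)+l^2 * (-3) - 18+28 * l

Expanding (2 + l) * (-1 + l) * (-1 + l) * (l - 9):
= -9*l^3 - 18+l^4 - 3*l^2+29*l
D) -9*l^3 - 18+l^4 - 3*l^2+29*l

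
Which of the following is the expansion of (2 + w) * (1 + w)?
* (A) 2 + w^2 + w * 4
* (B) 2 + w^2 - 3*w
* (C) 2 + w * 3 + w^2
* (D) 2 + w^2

Expanding (2 + w) * (1 + w):
= 2 + w * 3 + w^2
C) 2 + w * 3 + w^2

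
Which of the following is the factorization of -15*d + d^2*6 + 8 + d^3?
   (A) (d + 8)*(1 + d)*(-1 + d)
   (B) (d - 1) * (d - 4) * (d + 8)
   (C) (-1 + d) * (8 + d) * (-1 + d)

We need to factor -15*d + d^2*6 + 8 + d^3.
The factored form is (-1 + d) * (8 + d) * (-1 + d).
C) (-1 + d) * (8 + d) * (-1 + d)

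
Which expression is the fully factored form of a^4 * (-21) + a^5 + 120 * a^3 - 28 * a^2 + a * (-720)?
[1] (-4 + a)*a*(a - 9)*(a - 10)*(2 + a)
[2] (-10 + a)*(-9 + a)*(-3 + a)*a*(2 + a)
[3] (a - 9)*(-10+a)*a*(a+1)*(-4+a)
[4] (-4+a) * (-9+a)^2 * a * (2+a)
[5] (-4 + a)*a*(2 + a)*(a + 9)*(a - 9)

We need to factor a^4 * (-21) + a^5 + 120 * a^3 - 28 * a^2 + a * (-720).
The factored form is (-4 + a)*a*(a - 9)*(a - 10)*(2 + a).
1) (-4 + a)*a*(a - 9)*(a - 10)*(2 + a)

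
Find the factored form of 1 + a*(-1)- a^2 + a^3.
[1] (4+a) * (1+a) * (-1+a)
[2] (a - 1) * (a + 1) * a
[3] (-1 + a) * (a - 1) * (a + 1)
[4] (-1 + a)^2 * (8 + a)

We need to factor 1 + a*(-1)- a^2 + a^3.
The factored form is (-1 + a) * (a - 1) * (a + 1).
3) (-1 + a) * (a - 1) * (a + 1)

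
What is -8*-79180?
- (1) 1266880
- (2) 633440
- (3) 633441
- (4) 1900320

-8 * -79180 = 633440
2) 633440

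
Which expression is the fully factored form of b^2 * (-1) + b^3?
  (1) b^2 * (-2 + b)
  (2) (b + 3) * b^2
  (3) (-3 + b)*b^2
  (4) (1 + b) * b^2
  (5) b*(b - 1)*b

We need to factor b^2 * (-1) + b^3.
The factored form is b*(b - 1)*b.
5) b*(b - 1)*b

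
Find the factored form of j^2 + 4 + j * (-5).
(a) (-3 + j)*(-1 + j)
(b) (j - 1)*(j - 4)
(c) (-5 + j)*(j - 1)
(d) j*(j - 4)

We need to factor j^2 + 4 + j * (-5).
The factored form is (j - 1)*(j - 4).
b) (j - 1)*(j - 4)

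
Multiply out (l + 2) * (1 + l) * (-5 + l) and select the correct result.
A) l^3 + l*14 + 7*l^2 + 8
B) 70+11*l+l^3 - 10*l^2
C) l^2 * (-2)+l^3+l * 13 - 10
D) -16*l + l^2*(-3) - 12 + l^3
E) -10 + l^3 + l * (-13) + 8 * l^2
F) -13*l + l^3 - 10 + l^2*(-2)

Expanding (l + 2) * (1 + l) * (-5 + l):
= -13*l + l^3 - 10 + l^2*(-2)
F) -13*l + l^3 - 10 + l^2*(-2)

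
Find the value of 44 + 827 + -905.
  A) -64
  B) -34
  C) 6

First: 44 + 827 = 871
Then: 871 + -905 = -34
B) -34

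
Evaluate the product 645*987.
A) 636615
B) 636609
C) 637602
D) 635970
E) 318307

645 * 987 = 636615
A) 636615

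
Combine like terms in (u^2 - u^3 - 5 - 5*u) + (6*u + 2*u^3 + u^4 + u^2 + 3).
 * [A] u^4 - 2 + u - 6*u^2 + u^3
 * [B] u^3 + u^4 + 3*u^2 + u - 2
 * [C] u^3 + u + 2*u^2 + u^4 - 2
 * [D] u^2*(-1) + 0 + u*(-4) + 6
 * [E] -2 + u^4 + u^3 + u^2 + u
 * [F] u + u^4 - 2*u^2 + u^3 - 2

Adding the polynomials and combining like terms:
(u^2 - u^3 - 5 - 5*u) + (6*u + 2*u^3 + u^4 + u^2 + 3)
= u^3 + u + 2*u^2 + u^4 - 2
C) u^3 + u + 2*u^2 + u^4 - 2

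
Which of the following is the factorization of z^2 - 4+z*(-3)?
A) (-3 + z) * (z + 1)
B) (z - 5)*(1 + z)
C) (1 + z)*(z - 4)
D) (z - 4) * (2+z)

We need to factor z^2 - 4+z*(-3).
The factored form is (1 + z)*(z - 4).
C) (1 + z)*(z - 4)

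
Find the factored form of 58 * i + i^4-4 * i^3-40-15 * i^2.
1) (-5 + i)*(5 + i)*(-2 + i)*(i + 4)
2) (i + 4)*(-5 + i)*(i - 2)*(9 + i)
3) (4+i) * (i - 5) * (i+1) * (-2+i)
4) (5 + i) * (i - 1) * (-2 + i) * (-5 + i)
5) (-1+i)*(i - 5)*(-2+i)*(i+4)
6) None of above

We need to factor 58 * i + i^4-4 * i^3-40-15 * i^2.
The factored form is (-1+i)*(i - 5)*(-2+i)*(i+4).
5) (-1+i)*(i - 5)*(-2+i)*(i+4)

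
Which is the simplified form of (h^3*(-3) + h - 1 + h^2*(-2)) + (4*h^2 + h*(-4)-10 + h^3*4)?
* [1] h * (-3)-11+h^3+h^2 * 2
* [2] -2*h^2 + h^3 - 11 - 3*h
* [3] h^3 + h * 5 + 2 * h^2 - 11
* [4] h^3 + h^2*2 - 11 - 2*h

Adding the polynomials and combining like terms:
(h^3*(-3) + h - 1 + h^2*(-2)) + (4*h^2 + h*(-4) - 10 + h^3*4)
= h * (-3)-11+h^3+h^2 * 2
1) h * (-3)-11+h^3+h^2 * 2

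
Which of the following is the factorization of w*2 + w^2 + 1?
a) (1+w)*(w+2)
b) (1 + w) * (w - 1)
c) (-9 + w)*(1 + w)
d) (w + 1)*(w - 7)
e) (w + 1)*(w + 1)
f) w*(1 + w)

We need to factor w*2 + w^2 + 1.
The factored form is (w + 1)*(w + 1).
e) (w + 1)*(w + 1)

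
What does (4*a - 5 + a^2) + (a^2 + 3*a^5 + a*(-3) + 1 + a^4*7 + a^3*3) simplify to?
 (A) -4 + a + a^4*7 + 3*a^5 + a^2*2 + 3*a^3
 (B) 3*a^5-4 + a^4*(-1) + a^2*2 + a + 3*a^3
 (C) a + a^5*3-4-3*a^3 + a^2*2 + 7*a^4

Adding the polynomials and combining like terms:
(4*a - 5 + a^2) + (a^2 + 3*a^5 + a*(-3) + 1 + a^4*7 + a^3*3)
= -4 + a + a^4*7 + 3*a^5 + a^2*2 + 3*a^3
A) -4 + a + a^4*7 + 3*a^5 + a^2*2 + 3*a^3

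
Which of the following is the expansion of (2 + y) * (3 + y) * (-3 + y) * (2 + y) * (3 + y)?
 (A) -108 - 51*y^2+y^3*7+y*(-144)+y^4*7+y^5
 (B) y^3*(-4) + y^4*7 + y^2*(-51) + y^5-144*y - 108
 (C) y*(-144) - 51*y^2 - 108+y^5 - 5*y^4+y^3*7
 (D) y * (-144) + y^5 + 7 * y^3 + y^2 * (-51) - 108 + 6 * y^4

Expanding (2 + y) * (3 + y) * (-3 + y) * (2 + y) * (3 + y):
= -108 - 51*y^2+y^3*7+y*(-144)+y^4*7+y^5
A) -108 - 51*y^2+y^3*7+y*(-144)+y^4*7+y^5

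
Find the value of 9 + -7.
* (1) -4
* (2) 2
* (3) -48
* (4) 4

9 + -7 = 2
2) 2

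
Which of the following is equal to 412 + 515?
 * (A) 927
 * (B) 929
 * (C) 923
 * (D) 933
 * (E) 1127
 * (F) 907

412 + 515 = 927
A) 927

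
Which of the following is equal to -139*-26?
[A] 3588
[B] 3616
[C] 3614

-139 * -26 = 3614
C) 3614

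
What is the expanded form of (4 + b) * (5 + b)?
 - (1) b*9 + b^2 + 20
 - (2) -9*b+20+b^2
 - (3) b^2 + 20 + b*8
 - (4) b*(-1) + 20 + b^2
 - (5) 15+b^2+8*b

Expanding (4 + b) * (5 + b):
= b*9 + b^2 + 20
1) b*9 + b^2 + 20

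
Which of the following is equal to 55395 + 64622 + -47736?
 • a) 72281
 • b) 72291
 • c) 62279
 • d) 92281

First: 55395 + 64622 = 120017
Then: 120017 + -47736 = 72281
a) 72281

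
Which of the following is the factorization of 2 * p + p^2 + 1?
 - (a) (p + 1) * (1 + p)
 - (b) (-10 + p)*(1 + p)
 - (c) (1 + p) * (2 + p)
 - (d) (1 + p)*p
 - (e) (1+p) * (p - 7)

We need to factor 2 * p + p^2 + 1.
The factored form is (p + 1) * (1 + p).
a) (p + 1) * (1 + p)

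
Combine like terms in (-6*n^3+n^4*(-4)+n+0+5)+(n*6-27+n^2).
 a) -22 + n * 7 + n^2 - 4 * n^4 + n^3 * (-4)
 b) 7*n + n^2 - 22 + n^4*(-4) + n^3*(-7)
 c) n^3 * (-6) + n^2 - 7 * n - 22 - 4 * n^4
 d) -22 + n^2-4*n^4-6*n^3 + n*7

Adding the polynomials and combining like terms:
(-6*n^3 + n^4*(-4) + n + 0 + 5) + (n*6 - 27 + n^2)
= -22 + n^2-4*n^4-6*n^3 + n*7
d) -22 + n^2-4*n^4-6*n^3 + n*7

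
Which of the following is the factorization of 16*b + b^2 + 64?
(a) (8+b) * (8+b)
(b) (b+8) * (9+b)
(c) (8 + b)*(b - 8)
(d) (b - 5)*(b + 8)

We need to factor 16*b + b^2 + 64.
The factored form is (8+b) * (8+b).
a) (8+b) * (8+b)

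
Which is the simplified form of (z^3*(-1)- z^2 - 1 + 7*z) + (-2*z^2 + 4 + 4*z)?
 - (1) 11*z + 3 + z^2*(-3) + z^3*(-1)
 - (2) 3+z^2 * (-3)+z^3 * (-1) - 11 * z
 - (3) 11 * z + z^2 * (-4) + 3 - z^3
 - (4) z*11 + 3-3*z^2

Adding the polynomials and combining like terms:
(z^3*(-1) - z^2 - 1 + 7*z) + (-2*z^2 + 4 + 4*z)
= 11*z + 3 + z^2*(-3) + z^3*(-1)
1) 11*z + 3 + z^2*(-3) + z^3*(-1)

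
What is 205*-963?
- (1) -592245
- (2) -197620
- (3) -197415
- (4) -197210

205 * -963 = -197415
3) -197415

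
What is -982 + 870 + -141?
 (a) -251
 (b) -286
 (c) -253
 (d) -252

First: -982 + 870 = -112
Then: -112 + -141 = -253
c) -253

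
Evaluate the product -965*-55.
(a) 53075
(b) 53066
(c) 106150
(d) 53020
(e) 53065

-965 * -55 = 53075
a) 53075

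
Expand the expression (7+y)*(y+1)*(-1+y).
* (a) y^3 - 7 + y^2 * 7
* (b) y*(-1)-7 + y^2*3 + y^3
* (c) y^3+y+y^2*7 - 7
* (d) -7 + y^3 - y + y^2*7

Expanding (7+y)*(y+1)*(-1+y):
= -7 + y^3 - y + y^2*7
d) -7 + y^3 - y + y^2*7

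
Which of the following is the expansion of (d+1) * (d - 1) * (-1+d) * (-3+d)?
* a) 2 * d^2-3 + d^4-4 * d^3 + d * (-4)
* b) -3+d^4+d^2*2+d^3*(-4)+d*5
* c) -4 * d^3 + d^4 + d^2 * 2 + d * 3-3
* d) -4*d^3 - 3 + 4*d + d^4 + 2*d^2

Expanding (d+1) * (d - 1) * (-1+d) * (-3+d):
= -4*d^3 - 3 + 4*d + d^4 + 2*d^2
d) -4*d^3 - 3 + 4*d + d^4 + 2*d^2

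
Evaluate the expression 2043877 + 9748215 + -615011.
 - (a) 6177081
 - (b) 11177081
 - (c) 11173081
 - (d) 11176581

First: 2043877 + 9748215 = 11792092
Then: 11792092 + -615011 = 11177081
b) 11177081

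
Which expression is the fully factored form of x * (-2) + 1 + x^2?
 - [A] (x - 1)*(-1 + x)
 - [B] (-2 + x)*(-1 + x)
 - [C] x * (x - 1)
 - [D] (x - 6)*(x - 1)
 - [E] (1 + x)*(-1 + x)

We need to factor x * (-2) + 1 + x^2.
The factored form is (x - 1)*(-1 + x).
A) (x - 1)*(-1 + x)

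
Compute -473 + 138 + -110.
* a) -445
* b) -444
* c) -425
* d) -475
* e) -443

First: -473 + 138 = -335
Then: -335 + -110 = -445
a) -445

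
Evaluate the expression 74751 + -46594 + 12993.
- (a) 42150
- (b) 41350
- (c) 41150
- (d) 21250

First: 74751 + -46594 = 28157
Then: 28157 + 12993 = 41150
c) 41150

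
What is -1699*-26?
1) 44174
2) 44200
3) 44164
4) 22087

-1699 * -26 = 44174
1) 44174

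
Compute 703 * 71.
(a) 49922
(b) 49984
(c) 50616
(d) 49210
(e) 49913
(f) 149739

703 * 71 = 49913
e) 49913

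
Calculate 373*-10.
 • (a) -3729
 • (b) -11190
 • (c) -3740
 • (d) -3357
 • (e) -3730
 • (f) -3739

373 * -10 = -3730
e) -3730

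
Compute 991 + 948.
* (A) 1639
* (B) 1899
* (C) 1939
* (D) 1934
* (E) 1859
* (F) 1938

991 + 948 = 1939
C) 1939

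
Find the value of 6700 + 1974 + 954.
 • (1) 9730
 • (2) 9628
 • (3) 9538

First: 6700 + 1974 = 8674
Then: 8674 + 954 = 9628
2) 9628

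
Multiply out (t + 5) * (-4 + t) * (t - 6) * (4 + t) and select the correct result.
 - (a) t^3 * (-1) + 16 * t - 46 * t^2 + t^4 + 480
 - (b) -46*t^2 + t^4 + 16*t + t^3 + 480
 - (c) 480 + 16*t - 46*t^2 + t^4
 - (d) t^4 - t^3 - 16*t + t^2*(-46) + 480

Expanding (t + 5) * (-4 + t) * (t - 6) * (4 + t):
= t^3 * (-1) + 16 * t - 46 * t^2 + t^4 + 480
a) t^3 * (-1) + 16 * t - 46 * t^2 + t^4 + 480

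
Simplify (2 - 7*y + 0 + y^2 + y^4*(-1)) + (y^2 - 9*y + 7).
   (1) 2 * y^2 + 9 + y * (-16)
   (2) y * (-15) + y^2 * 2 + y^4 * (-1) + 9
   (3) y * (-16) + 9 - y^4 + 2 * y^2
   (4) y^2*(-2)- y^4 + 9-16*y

Adding the polynomials and combining like terms:
(2 - 7*y + 0 + y^2 + y^4*(-1)) + (y^2 - 9*y + 7)
= y * (-16) + 9 - y^4 + 2 * y^2
3) y * (-16) + 9 - y^4 + 2 * y^2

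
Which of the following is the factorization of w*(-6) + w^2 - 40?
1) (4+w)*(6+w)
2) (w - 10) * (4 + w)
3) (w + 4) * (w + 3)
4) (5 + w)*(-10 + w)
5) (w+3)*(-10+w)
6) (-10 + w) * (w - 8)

We need to factor w*(-6) + w^2 - 40.
The factored form is (w - 10) * (4 + w).
2) (w - 10) * (4 + w)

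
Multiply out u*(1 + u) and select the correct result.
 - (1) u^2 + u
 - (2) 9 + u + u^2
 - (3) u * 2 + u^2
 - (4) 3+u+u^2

Expanding u*(1 + u):
= u^2 + u
1) u^2 + u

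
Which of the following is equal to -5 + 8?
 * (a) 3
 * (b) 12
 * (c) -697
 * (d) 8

-5 + 8 = 3
a) 3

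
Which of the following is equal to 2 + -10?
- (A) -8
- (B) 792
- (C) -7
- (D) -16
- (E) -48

2 + -10 = -8
A) -8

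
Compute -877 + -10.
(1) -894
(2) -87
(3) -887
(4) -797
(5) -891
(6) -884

-877 + -10 = -887
3) -887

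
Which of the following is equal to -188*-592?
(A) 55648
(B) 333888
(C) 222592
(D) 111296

-188 * -592 = 111296
D) 111296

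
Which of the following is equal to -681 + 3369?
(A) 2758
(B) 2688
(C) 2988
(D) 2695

-681 + 3369 = 2688
B) 2688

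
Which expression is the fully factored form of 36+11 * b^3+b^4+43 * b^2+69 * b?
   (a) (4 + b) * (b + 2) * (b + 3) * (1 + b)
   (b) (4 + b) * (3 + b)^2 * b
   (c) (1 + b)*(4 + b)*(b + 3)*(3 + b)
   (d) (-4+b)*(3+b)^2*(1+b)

We need to factor 36+11 * b^3+b^4+43 * b^2+69 * b.
The factored form is (1 + b)*(4 + b)*(b + 3)*(3 + b).
c) (1 + b)*(4 + b)*(b + 3)*(3 + b)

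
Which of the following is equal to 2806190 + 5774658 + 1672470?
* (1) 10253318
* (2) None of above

First: 2806190 + 5774658 = 8580848
Then: 8580848 + 1672470 = 10253318
1) 10253318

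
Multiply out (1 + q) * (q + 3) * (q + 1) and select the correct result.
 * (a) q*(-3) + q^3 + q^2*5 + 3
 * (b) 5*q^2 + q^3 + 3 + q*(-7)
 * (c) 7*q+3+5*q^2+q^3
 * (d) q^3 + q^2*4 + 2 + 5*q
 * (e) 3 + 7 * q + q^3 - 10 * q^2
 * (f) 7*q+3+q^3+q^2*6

Expanding (1 + q) * (q + 3) * (q + 1):
= 7*q+3+5*q^2+q^3
c) 7*q+3+5*q^2+q^3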